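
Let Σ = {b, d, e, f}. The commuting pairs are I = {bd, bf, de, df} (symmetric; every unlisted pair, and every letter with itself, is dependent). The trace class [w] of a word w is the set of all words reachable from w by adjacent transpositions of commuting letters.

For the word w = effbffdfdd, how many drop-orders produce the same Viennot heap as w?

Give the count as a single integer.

720

0(e) covers ∅
1(f) covers 0:e
2(f) covers 1:f
3(b) covers 0:e
4(f) covers 2:f
5(f) covers 4:f
6(d) covers ∅
7(f) covers 5:f
8(d) covers 6:d
9(d) covers 8:d
floor of heap: 0:e, 6:d
completions by unplaced set U, small U first (add the entries for U minus each lowest piece of U):
  |U|=1: {3}:1  {7}:1  {9}:1
  |U|=2: {3,7}:2  {3,9}:2  {5,7}:1  {7,9}:2  {8,9}:1
  |U|=3: {3,5,7}:3  {3,7,9}:6  {3,8,9}:3  {4,5,7}:1  {5,7,9}:3  {6,8,9}:1  {7,8,9}:3
  |U|=4: {2,4,5,7}:1  {3,4,5,7}:4  {3,5,7,9}:12  {3,6,8,9}:4  {3,7,8,9}:12  {4,5,7,9}:4  {5,7,8,9}:6  {6,7,8,9}:4
  |U|=5: {1,2,4,5,7}:1  {2,3,4,5,7}:5  {2,4,5,7,9}:5  {3,4,5,7,9}:20  {3,5,7,8,9}:30  {3,6,7,8,9}:20  {4,5,7,8,9}:10  {5,6,7,8,9}:10
  |U|=6: {1,2,3,4,5,7}:6  {1,2,4,5,7,9}:6  {2,3,4,5,7,9}:30  {2,4,5,7,8,9}:15  {3,4,5,7,8,9}:60  {3,5,6,7,8,9}:60  {4,5,6,7,8,9}:20
  |U|=7: {0,1,2,3,4,5,7}:6  {1,2,3,4,5,7,9}:42  {1,2,4,5,7,8,9}:21  {2,3,4,5,7,8,9}:105  {2,4,5,6,7,8,9}:35  {3,4,5,6,7,8,9}:140
  |U|=8: {0,1,2,3,4,5,7,9}:48  {1,2,3,4,5,7,8,9}:168  {1,2,4,5,6,7,8,9}:56  {2,3,4,5,6,7,8,9}:280
  start at 0(e): 504
  start at 6(d): 216
sum over floor = 720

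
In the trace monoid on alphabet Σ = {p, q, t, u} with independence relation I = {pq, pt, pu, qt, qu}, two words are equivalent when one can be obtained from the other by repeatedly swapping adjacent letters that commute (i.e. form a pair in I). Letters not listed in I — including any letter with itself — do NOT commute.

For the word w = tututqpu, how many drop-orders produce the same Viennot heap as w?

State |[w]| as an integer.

56

piece 0:t — minimal
piece 1:u rests on {0:t}
piece 2:t rests on {1:u}
piece 3:u rests on {2:t}
piece 4:t rests on {3:u}
piece 5:q — minimal
piece 6:p — minimal
piece 7:u rests on {4:t}
minimal pieces: {0:t, 5:q, 6:p}
ways to finish when only these pieces remain (= sum over removing one remaining piece with nothing left below it):
  1 left: {5}→1  {6}→1  {7}→1
  2 left: {4,7}→1  {5,6}→2  {5,7}→2  {6,7}→2
  3 left: {3,4,7}→1  {4,5,7}→3  {4,6,7}→3  {5,6,7}→6
  4 left: {2,3,4,7}→1  {3,4,5,7}→4  {3,4,6,7}→4  {4,5,6,7}→12
  5 left: {1,2,3,4,7}→1  {2,3,4,5,7}→5  {2,3,4,6,7}→5  {3,4,5,6,7}→20
  6 left: {0,1,2,3,4,7}→1  {1,2,3,4,5,7}→6  {1,2,3,4,6,7}→6  {2,3,4,5,6,7}→30
  placing 0:t first → 42 extensions
  placing 5:q first → 7 extensions
  placing 6:p first → 7 extensions
total linear extensions = 56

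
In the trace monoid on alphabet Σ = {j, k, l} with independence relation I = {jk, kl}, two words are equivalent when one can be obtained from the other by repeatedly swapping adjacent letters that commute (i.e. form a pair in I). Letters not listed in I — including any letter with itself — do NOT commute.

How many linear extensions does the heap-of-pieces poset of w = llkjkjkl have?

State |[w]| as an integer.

#0=l has no predecessor
#1=l depends on [0:l]
#2=k has no predecessor
#3=j depends on [1:l]
#4=k depends on [2:k]
#5=j depends on [3:j]
#6=k depends on [4:k]
#7=l depends on [5:j]
sources: [0:l, 2:k]
N(rest) = Σ N(rest − s) over sources s of rest; N(one piece) = 1:
  size 1 → [6]=1  [7]=1
  size 2 → [4,6]=1  [5,7]=1  [6,7]=2
  size 3 → [2,4,6]=1  [3,5,7]=1  [4,6,7]=3  [5,6,7]=3
  size 4 → [1,3,5,7]=1  [2,4,6,7]=4  [3,5,6,7]=4  [4,5,6,7]=6
  size 5 → [0,1,3,5,7]=1  [1,3,5,6,7]=5  [2,4,5,6,7]=10  [3,4,5,6,7]=10
  size 6 → [0,1,3,5,6,7]=6  [1,3,4,5,6,7]=15  [2,3,4,5,6,7]=20
  first=0(l) contributes 35
  first=2(k) contributes 21
|[w]| = 56

56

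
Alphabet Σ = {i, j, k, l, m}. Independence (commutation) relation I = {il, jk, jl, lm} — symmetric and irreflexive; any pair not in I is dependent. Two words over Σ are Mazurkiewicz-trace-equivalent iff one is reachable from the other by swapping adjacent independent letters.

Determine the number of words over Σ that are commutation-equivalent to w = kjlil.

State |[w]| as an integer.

9

drop 0:k onto floor
drop 1:j onto floor
drop 2:l onto {0:k}
drop 3:i onto {0:k, 1:j}
drop 4:l onto {2:l}
ground layer = {0:k, 1:j}
drop-orders for the pieces not yet dropped (sum over which currently-grounded one goes next):
  1 to go: {3} 1  {4} 1
  2 to go: {1,3} 1  {2,4} 1  {3,4} 2
  3 to go: {1,3,4} 3  {2,3,4} 3
  if 0:k drops first: 6 orders
  if 1:j drops first: 3 orders
heap linearizations: 9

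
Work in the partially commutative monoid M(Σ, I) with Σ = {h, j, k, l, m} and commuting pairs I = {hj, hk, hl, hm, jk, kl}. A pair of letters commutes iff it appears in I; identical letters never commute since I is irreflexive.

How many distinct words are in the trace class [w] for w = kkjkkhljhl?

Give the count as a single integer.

0(k) covers ∅
1(k) covers 0:k
2(j) covers ∅
3(k) covers 1:k
4(k) covers 3:k
5(h) covers ∅
6(l) covers 2:j
7(j) covers 6:l
8(h) covers 5:h
9(l) covers 7:j
floor of heap: 0:k, 2:j, 5:h
completions by unplaced set U, small U first (add the entries for U minus each lowest piece of U):
  |U|=1: {4}:1  {8}:1  {9}:1
  |U|=2: {3,4}:1  {4,8}:2  {4,9}:2  {5,8}:1  {7,9}:1  {8,9}:2
  |U|=3: {1,3,4}:1  {3,4,8}:3  {3,4,9}:3  {4,5,8}:3  {4,7,9}:3  {4,8,9}:6  {5,8,9}:3  {6,7,9}:1  {7,8,9}:3
  |U|=4: {0,1,3,4}:1  {1,3,4,8}:4  {1,3,4,9}:4  {2,6,7,9}:1  {3,4,5,8}:6  {3,4,7,9}:6  {3,4,8,9}:12  {4,5,8,9}:12  {4,6,7,9}:4  {4,7,8,9}:12  {5,7,8,9}:6  {6,7,8,9}:4
  |U|=5: {0,1,3,4,8}:5  {0,1,3,4,9}:5  {1,3,4,5,8}:10  {1,3,4,7,9}:10  {1,3,4,8,9}:20  {2,4,6,7,9}:5  {2,6,7,8,9}:5  {3,4,5,8,9}:30  {3,4,6,7,9}:10  {3,4,7,8,9}:30  {4,5,7,8,9}:30  {4,6,7,8,9}:20  {5,6,7,8,9}:10
  |U|=6: {0,1,3,4,5,8}:15  {0,1,3,4,7,9}:15  {0,1,3,4,8,9}:30  {1,3,4,5,8,9}:60  {1,3,4,6,7,9}:20  {1,3,4,7,8,9}:60  {2,3,4,6,7,9}:15  {2,4,6,7,8,9}:30  {2,5,6,7,8,9}:15  {3,4,5,7,8,9}:90  {3,4,6,7,8,9}:60  {4,5,6,7,8,9}:60
  |U|=7: {0,1,3,4,5,8,9}:105  {0,1,3,4,6,7,9}:35  {0,1,3,4,7,8,9}:105  {1,2,3,4,6,7,9}:35  {1,3,4,5,7,8,9}:210  {1,3,4,6,7,8,9}:140  {2,3,4,6,7,8,9}:105  {2,4,5,6,7,8,9}:105  {3,4,5,6,7,8,9}:210
  |U|=8: {0,1,2,3,4,6,7,9}:70  {0,1,3,4,5,7,8,9}:420  {0,1,3,4,6,7,8,9}:280  {1,2,3,4,6,7,8,9}:280  {1,3,4,5,6,7,8,9}:560  {2,3,4,5,6,7,8,9}:420
  start at 0(k): 1260
  start at 2(j): 1260
  start at 5(h): 630
sum over floor = 3150

3150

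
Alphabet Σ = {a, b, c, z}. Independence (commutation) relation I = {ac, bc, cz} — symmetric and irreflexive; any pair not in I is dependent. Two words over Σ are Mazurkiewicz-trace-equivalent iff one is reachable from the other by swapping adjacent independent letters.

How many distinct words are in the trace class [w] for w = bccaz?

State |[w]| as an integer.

#0=b has no predecessor
#1=c has no predecessor
#2=c depends on [1:c]
#3=a depends on [0:b]
#4=z depends on [3:a]
sources: [0:b, 1:c]
N(rest) = Σ N(rest − s) over sources s of rest; N(one piece) = 1:
  size 1 → [2]=1  [4]=1
  size 2 → [1,2]=1  [2,4]=2  [3,4]=1
  size 3 → [0,3,4]=1  [1,2,4]=3  [2,3,4]=3
  first=0(b) contributes 6
  first=1(c) contributes 4
|[w]| = 10

10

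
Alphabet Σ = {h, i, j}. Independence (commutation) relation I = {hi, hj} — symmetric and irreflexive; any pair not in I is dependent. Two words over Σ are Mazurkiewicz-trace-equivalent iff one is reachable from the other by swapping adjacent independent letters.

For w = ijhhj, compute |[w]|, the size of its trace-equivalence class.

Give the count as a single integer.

piece 0:i — minimal
piece 1:j rests on {0:i}
piece 2:h — minimal
piece 3:h rests on {2:h}
piece 4:j rests on {1:j}
minimal pieces: {0:i, 2:h}
ways to finish when only these pieces remain (= sum over removing one remaining piece with nothing left below it):
  1 left: {3}→1  {4}→1
  2 left: {1,4}→1  {2,3}→1  {3,4}→2
  3 left: {0,1,4}→1  {1,3,4}→3  {2,3,4}→3
  placing 0:i first → 6 extensions
  placing 2:h first → 4 extensions
total linear extensions = 10

10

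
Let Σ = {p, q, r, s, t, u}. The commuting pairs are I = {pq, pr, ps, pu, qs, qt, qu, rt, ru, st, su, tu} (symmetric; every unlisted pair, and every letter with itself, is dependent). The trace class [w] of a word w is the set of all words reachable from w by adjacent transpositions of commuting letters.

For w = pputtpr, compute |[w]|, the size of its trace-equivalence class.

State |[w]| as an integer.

42

drop 0:p onto floor
drop 1:p onto {0:p}
drop 2:u onto floor
drop 3:t onto {1:p}
drop 4:t onto {3:t}
drop 5:p onto {4:t}
drop 6:r onto floor
ground layer = {0:p, 2:u, 6:r}
drop-orders for the pieces not yet dropped (sum over which currently-grounded one goes next):
  1 to go: {2} 1  {5} 1  {6} 1
  2 to go: {2,5} 2  {2,6} 2  {4,5} 1  {5,6} 2
  3 to go: {2,4,5} 3  {2,5,6} 6  {3,4,5} 1  {4,5,6} 3
  4 to go: {1,3,4,5} 1  {2,3,4,5} 4  {2,4,5,6} 12  {3,4,5,6} 4
  5 to go: {0,1,3,4,5} 1  {1,2,3,4,5} 5  {1,3,4,5,6} 5  {2,3,4,5,6} 20
  if 0:p drops first: 30 orders
  if 2:u drops first: 6 orders
  if 6:r drops first: 6 orders
heap linearizations: 42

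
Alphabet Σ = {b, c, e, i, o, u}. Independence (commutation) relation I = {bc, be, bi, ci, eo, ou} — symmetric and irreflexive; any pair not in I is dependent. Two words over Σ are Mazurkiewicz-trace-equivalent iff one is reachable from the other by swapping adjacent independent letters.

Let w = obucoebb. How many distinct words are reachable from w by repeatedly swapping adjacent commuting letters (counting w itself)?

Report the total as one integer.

4

0(o) covers ∅
1(b) covers 0:o
2(u) covers 1:b
3(c) covers 2:u
4(o) covers 3:c
5(e) covers 3:c
6(b) covers 4:o
7(b) covers 6:b
floor of heap: 0:o
completions by unplaced set U, small U first (add the entries for U minus each lowest piece of U):
  |U|=1: {5}:1  {7}:1
  |U|=2: {5,7}:2  {6,7}:1
  |U|=3: {4,6,7}:1  {5,6,7}:3
  |U|=4: {4,5,6,7}:4
  |U|=5: {3,4,5,6,7}:4
  |U|=6: {2,3,4,5,6,7}:4
  start at 0(o): 4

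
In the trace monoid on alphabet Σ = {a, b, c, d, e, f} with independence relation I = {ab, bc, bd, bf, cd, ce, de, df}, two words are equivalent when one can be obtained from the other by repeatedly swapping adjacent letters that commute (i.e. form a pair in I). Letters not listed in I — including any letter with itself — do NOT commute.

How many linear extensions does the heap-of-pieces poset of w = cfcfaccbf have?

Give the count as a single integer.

9

0(c) covers ∅
1(f) covers 0:c
2(c) covers 1:f
3(f) covers 2:c
4(a) covers 3:f
5(c) covers 4:a
6(c) covers 5:c
7(b) covers ∅
8(f) covers 6:c
floor of heap: 0:c, 7:b
completions by unplaced set U, small U first (add the entries for U minus each lowest piece of U):
  |U|=1: {7}:1  {8}:1
  |U|=2: {6,8}:1  {7,8}:2
  |U|=3: {5,6,8}:1  {6,7,8}:3
  |U|=4: {4,5,6,8}:1  {5,6,7,8}:4
  |U|=5: {3,4,5,6,8}:1  {4,5,6,7,8}:5
  |U|=6: {2,3,4,5,6,8}:1  {3,4,5,6,7,8}:6
  |U|=7: {1,2,3,4,5,6,8}:1  {2,3,4,5,6,7,8}:7
  start at 0(c): 8
  start at 7(b): 1
sum over floor = 9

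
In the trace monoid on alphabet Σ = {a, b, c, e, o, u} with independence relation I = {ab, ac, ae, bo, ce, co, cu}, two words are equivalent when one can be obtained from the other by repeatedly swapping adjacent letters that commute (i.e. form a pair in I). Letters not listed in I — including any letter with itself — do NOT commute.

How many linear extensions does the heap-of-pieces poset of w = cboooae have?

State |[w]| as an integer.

#0=c has no predecessor
#1=b depends on [0:c]
#2=o has no predecessor
#3=o depends on [2:o]
#4=o depends on [3:o]
#5=a depends on [4:o]
#6=e depends on [1:b, 4:o]
sources: [0:c, 2:o]
N(rest) = Σ N(rest − s) over sources s of rest; N(one piece) = 1:
  size 1 → [5]=1  [6]=1
  size 2 → [1,6]=1  [5,6]=2
  size 3 → [0,1,6]=1  [1,5,6]=3  [4,5,6]=2
  size 4 → [0,1,5,6]=4  [1,4,5,6]=5  [3,4,5,6]=2
  size 5 → [0,1,4,5,6]=9  [1,3,4,5,6]=7  [2,3,4,5,6]=2
  first=0(c) contributes 9
  first=2(o) contributes 16
|[w]| = 25

25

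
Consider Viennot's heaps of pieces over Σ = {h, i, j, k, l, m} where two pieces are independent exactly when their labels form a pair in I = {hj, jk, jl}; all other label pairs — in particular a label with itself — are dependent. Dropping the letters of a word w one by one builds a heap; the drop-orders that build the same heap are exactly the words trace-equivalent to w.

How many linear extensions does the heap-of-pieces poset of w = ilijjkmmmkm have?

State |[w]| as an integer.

0(i) covers ∅
1(l) covers 0:i
2(i) covers 1:l
3(j) covers 2:i
4(j) covers 3:j
5(k) covers 2:i
6(m) covers 4:j, 5:k
7(m) covers 6:m
8(m) covers 7:m
9(k) covers 8:m
10(m) covers 9:k
floor of heap: 0:i
completions by unplaced set U, small U first (add the entries for U minus each lowest piece of U):
  |U|=1: {10}:1
  |U|=2: {9,10}:1
  |U|=3: {8,9,10}:1
  |U|=4: {7,8,9,10}:1
  |U|=5: {6,7,8,9,10}:1
  |U|=6: {4,6,7,8,9,10}:1  {5,6,7,8,9,10}:1
  |U|=7: {3,4,6,7,8,9,10}:1  {4,5,6,7,8,9,10}:2
  |U|=8: {3,4,5,6,7,8,9,10}:3
  |U|=9: {2,3,4,5,6,7,8,9,10}:3
  start at 0(i): 3

3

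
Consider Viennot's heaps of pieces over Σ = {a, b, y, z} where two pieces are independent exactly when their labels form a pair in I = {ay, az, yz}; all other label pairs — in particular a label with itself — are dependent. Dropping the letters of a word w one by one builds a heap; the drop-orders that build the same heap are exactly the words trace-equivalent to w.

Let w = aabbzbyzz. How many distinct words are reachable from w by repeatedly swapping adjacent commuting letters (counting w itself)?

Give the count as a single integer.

3

0(a) covers ∅
1(a) covers 0:a
2(b) covers 1:a
3(b) covers 2:b
4(z) covers 3:b
5(b) covers 4:z
6(y) covers 5:b
7(z) covers 5:b
8(z) covers 7:z
floor of heap: 0:a
completions by unplaced set U, small U first (add the entries for U minus each lowest piece of U):
  |U|=1: {6}:1  {8}:1
  |U|=2: {6,8}:2  {7,8}:1
  |U|=3: {6,7,8}:3
  |U|=4: {5,6,7,8}:3
  |U|=5: {4,5,6,7,8}:3
  |U|=6: {3,4,5,6,7,8}:3
  |U|=7: {2,3,4,5,6,7,8}:3
  start at 0(a): 3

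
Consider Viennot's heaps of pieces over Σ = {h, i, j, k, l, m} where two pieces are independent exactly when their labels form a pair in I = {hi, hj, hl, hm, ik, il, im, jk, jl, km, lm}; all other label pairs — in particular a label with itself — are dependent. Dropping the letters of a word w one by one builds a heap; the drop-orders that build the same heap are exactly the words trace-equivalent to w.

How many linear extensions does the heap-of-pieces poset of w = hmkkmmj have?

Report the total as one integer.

#0=h has no predecessor
#1=m has no predecessor
#2=k depends on [0:h]
#3=k depends on [2:k]
#4=m depends on [1:m]
#5=m depends on [4:m]
#6=j depends on [5:m]
sources: [0:h, 1:m]
N(rest) = Σ N(rest − s) over sources s of rest; N(one piece) = 1:
  size 1 → [3]=1  [6]=1
  size 2 → [2,3]=1  [3,6]=2  [5,6]=1
  size 3 → [0,2,3]=1  [2,3,6]=3  [3,5,6]=3  [4,5,6]=1
  size 4 → [0,2,3,6]=4  [1,4,5,6]=1  [2,3,5,6]=6  [3,4,5,6]=4
  size 5 → [0,2,3,5,6]=10  [1,3,4,5,6]=5  [2,3,4,5,6]=10
  first=0(h) contributes 15
  first=1(m) contributes 20
|[w]| = 35

35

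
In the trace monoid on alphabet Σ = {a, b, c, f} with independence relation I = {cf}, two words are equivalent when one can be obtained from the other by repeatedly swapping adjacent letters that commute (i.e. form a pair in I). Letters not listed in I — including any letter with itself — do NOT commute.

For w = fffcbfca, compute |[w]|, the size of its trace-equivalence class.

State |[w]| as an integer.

8

drop 0:f onto floor
drop 1:f onto {0:f}
drop 2:f onto {1:f}
drop 3:c onto floor
drop 4:b onto {2:f, 3:c}
drop 5:f onto {4:b}
drop 6:c onto {4:b}
drop 7:a onto {5:f, 6:c}
ground layer = {0:f, 3:c}
drop-orders for the pieces not yet dropped (sum over which currently-grounded one goes next):
  1 to go: {7} 1
  2 to go: {5,7} 1  {6,7} 1
  3 to go: {5,6,7} 2
  4 to go: {4,5,6,7} 2
  5 to go: {2,4,5,6,7} 2  {3,4,5,6,7} 2
  6 to go: {1,2,4,5,6,7} 2  {2,3,4,5,6,7} 4
  if 0:f drops first: 6 orders
  if 3:c drops first: 2 orders
heap linearizations: 8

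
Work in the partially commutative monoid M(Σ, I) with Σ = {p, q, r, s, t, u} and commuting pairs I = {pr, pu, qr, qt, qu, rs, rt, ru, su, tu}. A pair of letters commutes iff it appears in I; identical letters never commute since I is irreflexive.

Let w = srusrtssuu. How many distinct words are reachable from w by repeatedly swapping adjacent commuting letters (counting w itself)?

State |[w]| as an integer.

0(s) covers ∅
1(r) covers ∅
2(u) covers ∅
3(s) covers 0:s
4(r) covers 1:r
5(t) covers 3:s
6(s) covers 5:t
7(s) covers 6:s
8(u) covers 2:u
9(u) covers 8:u
floor of heap: 0:s, 1:r, 2:u
completions by unplaced set U, small U first (add the entries for U minus each lowest piece of U):
  |U|=1: {4}:1  {7}:1  {9}:1
  |U|=2: {1,4}:1  {4,7}:2  {4,9}:2  {6,7}:1  {7,9}:2  {8,9}:1
  |U|=3: {1,4,7}:3  {1,4,9}:3  {2,8,9}:1  {4,6,7}:3  {4,7,9}:6  {4,8,9}:3  {5,6,7}:1  {6,7,9}:3  {7,8,9}:3
  |U|=4: {1,4,6,7}:6  {1,4,7,9}:12  {1,4,8,9}:6  {2,4,8,9}:4  {2,7,8,9}:4  {3,5,6,7}:1  {4,5,6,7}:4  {4,6,7,9}:12  {4,7,8,9}:12  {5,6,7,9}:4  {6,7,8,9}:6
  |U|=5: {0,3,5,6,7}:1  {1,2,4,8,9}:10  {1,4,5,6,7}:10  {1,4,6,7,9}:30  {1,4,7,8,9}:30  {2,4,7,8,9}:20  {2,6,7,8,9}:10  {3,4,5,6,7}:5  {3,5,6,7,9}:5  {4,5,6,7,9}:20  {4,6,7,8,9}:30  {5,6,7,8,9}:10
  |U|=6: {0,3,4,5,6,7}:6  {0,3,5,6,7,9}:6  {1,2,4,7,8,9}:60  {1,3,4,5,6,7}:15  {1,4,5,6,7,9}:60  {1,4,6,7,8,9}:90  {2,4,6,7,8,9}:60  {2,5,6,7,8,9}:20  {3,4,5,6,7,9}:30  {3,5,6,7,8,9}:15  {4,5,6,7,8,9}:60
  |U|=7: {0,1,3,4,5,6,7}:21  {0,3,4,5,6,7,9}:42  {0,3,5,6,7,8,9}:21  {1,2,4,6,7,8,9}:210  {1,3,4,5,6,7,9}:105  {1,4,5,6,7,8,9}:210  {2,3,5,6,7,8,9}:35  {2,4,5,6,7,8,9}:140  {3,4,5,6,7,8,9}:105
  |U|=8: {0,1,3,4,5,6,7,9}:168  {0,2,3,5,6,7,8,9}:56  {0,3,4,5,6,7,8,9}:168  {1,2,4,5,6,7,8,9}:560  {1,3,4,5,6,7,8,9}:420  {2,3,4,5,6,7,8,9}:280
  start at 0(s): 1260
  start at 1(r): 504
  start at 2(u): 756
sum over floor = 2520

2520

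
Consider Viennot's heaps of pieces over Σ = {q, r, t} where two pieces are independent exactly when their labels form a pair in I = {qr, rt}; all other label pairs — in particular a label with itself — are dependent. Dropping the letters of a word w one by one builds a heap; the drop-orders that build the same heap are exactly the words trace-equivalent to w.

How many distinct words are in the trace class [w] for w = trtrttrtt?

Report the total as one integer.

drop 0:t onto floor
drop 1:r onto floor
drop 2:t onto {0:t}
drop 3:r onto {1:r}
drop 4:t onto {2:t}
drop 5:t onto {4:t}
drop 6:r onto {3:r}
drop 7:t onto {5:t}
drop 8:t onto {7:t}
ground layer = {0:t, 1:r}
drop-orders for the pieces not yet dropped (sum over which currently-grounded one goes next):
  1 to go: {6} 1  {8} 1
  2 to go: {3,6} 1  {6,8} 2  {7,8} 1
  3 to go: {1,3,6} 1  {3,6,8} 3  {5,7,8} 1  {6,7,8} 3
  4 to go: {1,3,6,8} 4  {3,6,7,8} 6  {4,5,7,8} 1  {5,6,7,8} 4
  5 to go: {1,3,6,7,8} 10  {2,4,5,7,8} 1  {3,5,6,7,8} 10  {4,5,6,7,8} 5
  6 to go: {0,2,4,5,7,8} 1  {1,3,5,6,7,8} 20  {2,4,5,6,7,8} 6  {3,4,5,6,7,8} 15
  7 to go: {0,2,4,5,6,7,8} 7  {1,3,4,5,6,7,8} 35  {2,3,4,5,6,7,8} 21
  if 0:t drops first: 56 orders
  if 1:r drops first: 28 orders
heap linearizations: 84

84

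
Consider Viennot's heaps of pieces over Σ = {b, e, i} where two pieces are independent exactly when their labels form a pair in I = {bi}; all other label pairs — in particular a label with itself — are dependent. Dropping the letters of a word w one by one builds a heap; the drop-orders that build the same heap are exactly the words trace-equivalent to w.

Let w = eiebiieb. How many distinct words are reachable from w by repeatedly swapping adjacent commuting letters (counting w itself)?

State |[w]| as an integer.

piece 0:e — minimal
piece 1:i rests on {0:e}
piece 2:e rests on {1:i}
piece 3:b rests on {2:e}
piece 4:i rests on {2:e}
piece 5:i rests on {4:i}
piece 6:e rests on {3:b, 5:i}
piece 7:b rests on {6:e}
minimal pieces: {0:e}
ways to finish when only these pieces remain (= sum over removing one remaining piece with nothing left below it):
  1 left: {7}→1
  2 left: {6,7}→1
  3 left: {3,6,7}→1  {5,6,7}→1
  4 left: {3,5,6,7}→2  {4,5,6,7}→1
  5 left: {3,4,5,6,7}→3
  6 left: {2,3,4,5,6,7}→3
  placing 0:e first → 3 extensions

3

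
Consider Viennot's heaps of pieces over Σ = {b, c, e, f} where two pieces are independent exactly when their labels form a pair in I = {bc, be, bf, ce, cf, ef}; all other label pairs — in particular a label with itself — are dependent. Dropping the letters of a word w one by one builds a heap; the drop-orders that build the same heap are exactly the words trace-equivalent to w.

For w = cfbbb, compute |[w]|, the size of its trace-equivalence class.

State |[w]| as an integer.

drop 0:c onto floor
drop 1:f onto floor
drop 2:b onto floor
drop 3:b onto {2:b}
drop 4:b onto {3:b}
ground layer = {0:c, 1:f, 2:b}
drop-orders for the pieces not yet dropped (sum over which currently-grounded one goes next):
  1 to go: {0} 1  {1} 1  {4} 1
  2 to go: {0,1} 2  {0,4} 2  {1,4} 2  {3,4} 1
  3 to go: {0,1,4} 6  {0,3,4} 3  {1,3,4} 3  {2,3,4} 1
  if 0:c drops first: 4 orders
  if 1:f drops first: 4 orders
  if 2:b drops first: 12 orders
heap linearizations: 20

20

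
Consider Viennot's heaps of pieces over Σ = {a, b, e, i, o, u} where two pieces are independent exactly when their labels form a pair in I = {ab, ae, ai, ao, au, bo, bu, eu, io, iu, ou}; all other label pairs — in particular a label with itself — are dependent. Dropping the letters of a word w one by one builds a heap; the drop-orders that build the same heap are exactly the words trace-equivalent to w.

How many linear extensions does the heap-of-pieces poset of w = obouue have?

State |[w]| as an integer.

45

drop 0:o onto floor
drop 1:b onto floor
drop 2:o onto {0:o}
drop 3:u onto floor
drop 4:u onto {3:u}
drop 5:e onto {1:b, 2:o}
ground layer = {0:o, 1:b, 3:u}
drop-orders for the pieces not yet dropped (sum over which currently-grounded one goes next):
  1 to go: {4} 1  {5} 1
  2 to go: {1,5} 1  {2,5} 1  {3,4} 1  {4,5} 2
  3 to go: {0,2,5} 1  {1,2,5} 2  {1,4,5} 3  {2,4,5} 3  {3,4,5} 3
  4 to go: {0,1,2,5} 3  {0,2,4,5} 4  {1,2,4,5} 8  {1,3,4,5} 6  {2,3,4,5} 6
  if 0:o drops first: 20 orders
  if 1:b drops first: 10 orders
  if 3:u drops first: 15 orders
heap linearizations: 45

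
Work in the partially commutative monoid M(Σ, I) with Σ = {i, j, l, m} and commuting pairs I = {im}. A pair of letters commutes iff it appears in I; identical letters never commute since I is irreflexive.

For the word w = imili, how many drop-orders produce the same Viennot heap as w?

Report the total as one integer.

3

piece 0:i — minimal
piece 1:m — minimal
piece 2:i rests on {0:i}
piece 3:l rests on {1:m, 2:i}
piece 4:i rests on {3:l}
minimal pieces: {0:i, 1:m}
ways to finish when only these pieces remain (= sum over removing one remaining piece with nothing left below it):
  1 left: {4}→1
  2 left: {3,4}→1
  3 left: {1,3,4}→1  {2,3,4}→1
  placing 0:i first → 2 extensions
  placing 1:m first → 1 extensions
total linear extensions = 3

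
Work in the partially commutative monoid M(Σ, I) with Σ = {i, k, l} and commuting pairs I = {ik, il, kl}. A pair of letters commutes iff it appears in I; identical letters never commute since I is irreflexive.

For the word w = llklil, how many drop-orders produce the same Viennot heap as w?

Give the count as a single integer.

30

#0=l has no predecessor
#1=l depends on [0:l]
#2=k has no predecessor
#3=l depends on [1:l]
#4=i has no predecessor
#5=l depends on [3:l]
sources: [0:l, 2:k, 4:i]
N(rest) = Σ N(rest − s) over sources s of rest; N(one piece) = 1:
  size 1 → [2]=1  [4]=1  [5]=1
  size 2 → [2,4]=2  [2,5]=2  [3,5]=1  [4,5]=2
  size 3 → [1,3,5]=1  [2,3,5]=3  [2,4,5]=6  [3,4,5]=3
  size 4 → [0,1,3,5]=1  [1,2,3,5]=4  [1,3,4,5]=4  [2,3,4,5]=12
  first=0(l) contributes 20
  first=2(k) contributes 5
  first=4(i) contributes 5
|[w]| = 30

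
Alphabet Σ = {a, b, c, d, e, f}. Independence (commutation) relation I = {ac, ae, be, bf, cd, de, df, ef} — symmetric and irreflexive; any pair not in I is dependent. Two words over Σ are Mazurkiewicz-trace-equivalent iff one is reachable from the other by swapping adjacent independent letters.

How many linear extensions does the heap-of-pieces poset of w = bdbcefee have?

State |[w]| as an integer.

4

0(b) covers ∅
1(d) covers 0:b
2(b) covers 1:d
3(c) covers 2:b
4(e) covers 3:c
5(f) covers 3:c
6(e) covers 4:e
7(e) covers 6:e
floor of heap: 0:b
completions by unplaced set U, small U first (add the entries for U minus each lowest piece of U):
  |U|=1: {5}:1  {7}:1
  |U|=2: {5,7}:2  {6,7}:1
  |U|=3: {4,6,7}:1  {5,6,7}:3
  |U|=4: {4,5,6,7}:4
  |U|=5: {3,4,5,6,7}:4
  |U|=6: {2,3,4,5,6,7}:4
  start at 0(b): 4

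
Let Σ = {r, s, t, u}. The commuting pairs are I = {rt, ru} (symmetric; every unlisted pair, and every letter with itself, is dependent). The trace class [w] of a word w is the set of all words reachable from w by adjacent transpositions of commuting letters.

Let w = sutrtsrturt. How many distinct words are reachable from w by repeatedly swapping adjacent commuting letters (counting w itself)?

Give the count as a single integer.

drop 0:s onto floor
drop 1:u onto {0:s}
drop 2:t onto {1:u}
drop 3:r onto {0:s}
drop 4:t onto {2:t}
drop 5:s onto {3:r, 4:t}
drop 6:r onto {5:s}
drop 7:t onto {5:s}
drop 8:u onto {7:t}
drop 9:r onto {6:r}
drop 10:t onto {8:u}
ground layer = {0:s}
drop-orders for the pieces not yet dropped (sum over which currently-grounded one goes next):
  1 to go: {9} 1  {10} 1
  2 to go: {6,9} 1  {8,10} 1  {9,10} 2
  3 to go: {6,9,10} 3  {7,8,10} 1  {8,9,10} 3
  4 to go: {6,8,9,10} 6  {7,8,9,10} 4
  5 to go: {6,7,8,9,10} 10
  6 to go: {5,6,7,8,9,10} 10
  7 to go: {3,5,6,7,8,9,10} 10  {4,5,6,7,8,9,10} 10
  8 to go: {2,4,5,6,7,8,9,10} 10  {3,4,5,6,7,8,9,10} 20
  9 to go: {1,2,4,5,6,7,8,9,10} 10  {2,3,4,5,6,7,8,9,10} 30
  if 0:s drops first: 40 orders

40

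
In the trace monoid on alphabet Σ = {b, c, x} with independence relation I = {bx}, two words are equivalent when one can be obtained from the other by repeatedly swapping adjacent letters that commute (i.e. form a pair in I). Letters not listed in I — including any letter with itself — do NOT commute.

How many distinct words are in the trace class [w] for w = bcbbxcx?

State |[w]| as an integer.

3

piece 0:b — minimal
piece 1:c rests on {0:b}
piece 2:b rests on {1:c}
piece 3:b rests on {2:b}
piece 4:x rests on {1:c}
piece 5:c rests on {3:b, 4:x}
piece 6:x rests on {5:c}
minimal pieces: {0:b}
ways to finish when only these pieces remain (= sum over removing one remaining piece with nothing left below it):
  1 left: {6}→1
  2 left: {5,6}→1
  3 left: {3,5,6}→1  {4,5,6}→1
  4 left: {2,3,5,6}→1  {3,4,5,6}→2
  5 left: {2,3,4,5,6}→3
  placing 0:b first → 3 extensions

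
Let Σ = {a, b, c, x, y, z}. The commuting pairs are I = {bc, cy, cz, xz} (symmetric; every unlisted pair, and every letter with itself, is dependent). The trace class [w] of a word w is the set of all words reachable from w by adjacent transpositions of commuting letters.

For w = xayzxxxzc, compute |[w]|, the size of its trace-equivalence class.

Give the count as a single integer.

piece 0:x — minimal
piece 1:a rests on {0:x}
piece 2:y rests on {1:a}
piece 3:z rests on {2:y}
piece 4:x rests on {2:y}
piece 5:x rests on {4:x}
piece 6:x rests on {5:x}
piece 7:z rests on {3:z}
piece 8:c rests on {6:x}
minimal pieces: {0:x}
ways to finish when only these pieces remain (= sum over removing one remaining piece with nothing left below it):
  1 left: {7}→1  {8}→1
  2 left: {3,7}→1  {6,8}→1  {7,8}→2
  3 left: {3,7,8}→3  {5,6,8}→1  {6,7,8}→3
  4 left: {3,6,7,8}→6  {4,5,6,8}→1  {5,6,7,8}→4
  5 left: {3,5,6,7,8}→10  {4,5,6,7,8}→5
  6 left: {3,4,5,6,7,8}→15
  7 left: {2,3,4,5,6,7,8}→15
  placing 0:x first → 15 extensions

15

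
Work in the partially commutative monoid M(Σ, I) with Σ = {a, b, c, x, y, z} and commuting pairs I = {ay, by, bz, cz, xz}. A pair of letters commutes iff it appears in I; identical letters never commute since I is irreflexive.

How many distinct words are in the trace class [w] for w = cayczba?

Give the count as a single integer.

#0=c has no predecessor
#1=a depends on [0:c]
#2=y depends on [0:c]
#3=c depends on [1:a, 2:y]
#4=z depends on [1:a, 2:y]
#5=b depends on [3:c]
#6=a depends on [4:z, 5:b]
sources: [0:c]
N(rest) = Σ N(rest − s) over sources s of rest; N(one piece) = 1:
  size 1 → [6]=1
  size 2 → [4,6]=1  [5,6]=1
  size 3 → [3,5,6]=1  [4,5,6]=2
  size 4 → [3,4,5,6]=3
  size 5 → [1,3,4,5,6]=3  [2,3,4,5,6]=3
  first=0(c) contributes 6

6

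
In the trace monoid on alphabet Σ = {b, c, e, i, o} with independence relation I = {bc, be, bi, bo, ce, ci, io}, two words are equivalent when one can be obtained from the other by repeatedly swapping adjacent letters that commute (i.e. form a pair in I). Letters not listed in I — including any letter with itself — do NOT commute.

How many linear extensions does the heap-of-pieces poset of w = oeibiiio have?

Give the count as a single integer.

#0=o has no predecessor
#1=e depends on [0:o]
#2=i depends on [1:e]
#3=b has no predecessor
#4=i depends on [2:i]
#5=i depends on [4:i]
#6=i depends on [5:i]
#7=o depends on [1:e]
sources: [0:o, 3:b]
N(rest) = Σ N(rest − s) over sources s of rest; N(one piece) = 1:
  size 1 → [3]=1  [6]=1  [7]=1
  size 2 → [3,6]=2  [3,7]=2  [5,6]=1  [6,7]=2
  size 3 → [3,5,6]=3  [3,6,7]=6  [4,5,6]=1  [5,6,7]=3
  size 4 → [2,4,5,6]=1  [3,4,5,6]=4  [3,5,6,7]=12  [4,5,6,7]=4
  size 5 → [2,3,4,5,6]=5  [2,4,5,6,7]=5  [3,4,5,6,7]=20
  size 6 → [1,2,4,5,6,7]=5  [2,3,4,5,6,7]=30
  first=0(o) contributes 35
  first=3(b) contributes 5
|[w]| = 40

40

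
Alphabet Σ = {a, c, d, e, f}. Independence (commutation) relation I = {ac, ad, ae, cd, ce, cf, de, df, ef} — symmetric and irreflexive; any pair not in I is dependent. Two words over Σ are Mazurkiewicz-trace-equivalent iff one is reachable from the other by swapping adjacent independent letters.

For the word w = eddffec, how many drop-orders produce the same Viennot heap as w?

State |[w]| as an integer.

630

#0=e has no predecessor
#1=d has no predecessor
#2=d depends on [1:d]
#3=f has no predecessor
#4=f depends on [3:f]
#5=e depends on [0:e]
#6=c has no predecessor
sources: [0:e, 1:d, 3:f, 6:c]
N(rest) = Σ N(rest − s) over sources s of rest; N(one piece) = 1:
  size 1 → [2]=1  [4]=1  [5]=1  [6]=1
  size 2 → [0,5]=1  [1,2]=1  [2,4]=2  [2,5]=2  [2,6]=2  [3,4]=1  [4,5]=2  [4,6]=2  [5,6]=2
  size 3 → [0,2,5]=3  [0,4,5]=3  [0,5,6]=3  [1,2,4]=3  [1,2,5]=3  [1,2,6]=3  [2,3,4]=3  [2,4,5]=6  [2,4,6]=6  [2,5,6]=6  [3,4,5]=3  [3,4,6]=3  [4,5,6]=6
  size 4 → [0,1,2,5]=6  [0,2,4,5]=12  [0,2,5,6]=12  [0,3,4,5]=6  [0,4,5,6]=12  [1,2,3,4]=6  [1,2,4,5]=12  [1,2,4,6]=12  [1,2,5,6]=12  [2,3,4,5]=12  [2,3,4,6]=12  [2,4,5,6]=24  [3,4,5,6]=12
  size 5 → [0,1,2,4,5]=30  [0,1,2,5,6]=30  [0,2,3,4,5]=30  [0,2,4,5,6]=60  [0,3,4,5,6]=30  [1,2,3,4,5]=30  [1,2,3,4,6]=30  [1,2,4,5,6]=60  [2,3,4,5,6]=60
  first=0(e) contributes 180
  first=1(d) contributes 180
  first=3(f) contributes 180
  first=6(c) contributes 90
|[w]| = 630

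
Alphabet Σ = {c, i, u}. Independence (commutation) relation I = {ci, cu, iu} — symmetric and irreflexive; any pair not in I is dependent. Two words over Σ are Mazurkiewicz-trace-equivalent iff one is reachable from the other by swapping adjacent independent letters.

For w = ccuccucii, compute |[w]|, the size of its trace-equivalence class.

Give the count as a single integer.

756

drop 0:c onto floor
drop 1:c onto {0:c}
drop 2:u onto floor
drop 3:c onto {1:c}
drop 4:c onto {3:c}
drop 5:u onto {2:u}
drop 6:c onto {4:c}
drop 7:i onto floor
drop 8:i onto {7:i}
ground layer = {0:c, 2:u, 7:i}
drop-orders for the pieces not yet dropped (sum over which currently-grounded one goes next):
  1 to go: {5} 1  {6} 1  {8} 1
  2 to go: {2,5} 1  {4,6} 1  {5,6} 2  {5,8} 2  {6,8} 2  {7,8} 1
  3 to go: {2,5,6} 3  {2,5,8} 3  {3,4,6} 1  {4,5,6} 3  {4,6,8} 3  {5,6,8} 6  {5,7,8} 3  {6,7,8} 3
  4 to go: {1,3,4,6} 1  {2,4,5,6} 6  {2,5,6,8} 12  {2,5,7,8} 6  {3,4,5,6} 4  {3,4,6,8} 4  {4,5,6,8} 12  {4,6,7,8} 6  {5,6,7,8} 12
  5 to go: {0,1,3,4,6} 1  {1,3,4,5,6} 5  {1,3,4,6,8} 5  {2,3,4,5,6} 10  {2,4,5,6,8} 30  {2,5,6,7,8} 30  {3,4,5,6,8} 20  {3,4,6,7,8} 10  {4,5,6,7,8} 30
  6 to go: {0,1,3,4,5,6} 6  {0,1,3,4,6,8} 6  {1,2,3,4,5,6} 15  {1,3,4,5,6,8} 30  {1,3,4,6,7,8} 15  {2,3,4,5,6,8} 60  {2,4,5,6,7,8} 90  {3,4,5,6,7,8} 60
  7 to go: {0,1,2,3,4,5,6} 21  {0,1,3,4,5,6,8} 42  {0,1,3,4,6,7,8} 21  {1,2,3,4,5,6,8} 105  {1,3,4,5,6,7,8} 105  {2,3,4,5,6,7,8} 210
  if 0:c drops first: 420 orders
  if 2:u drops first: 168 orders
  if 7:i drops first: 168 orders
heap linearizations: 756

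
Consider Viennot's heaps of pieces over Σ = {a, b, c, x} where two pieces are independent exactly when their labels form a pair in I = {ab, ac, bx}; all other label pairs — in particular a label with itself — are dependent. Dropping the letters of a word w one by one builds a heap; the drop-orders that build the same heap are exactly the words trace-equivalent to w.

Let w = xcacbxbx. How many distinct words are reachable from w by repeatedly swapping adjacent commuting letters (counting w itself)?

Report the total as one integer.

22

0(x) covers ∅
1(c) covers 0:x
2(a) covers 0:x
3(c) covers 1:c
4(b) covers 3:c
5(x) covers 2:a, 3:c
6(b) covers 4:b
7(x) covers 5:x
floor of heap: 0:x
completions by unplaced set U, small U first (add the entries for U minus each lowest piece of U):
  |U|=1: {6}:1  {7}:1
  |U|=2: {4,6}:1  {5,7}:1  {6,7}:2
  |U|=3: {2,5,7}:1  {4,6,7}:3  {5,6,7}:3
  |U|=4: {2,5,6,7}:4  {4,5,6,7}:6
  |U|=5: {2,4,5,6,7}:10  {3,4,5,6,7}:6
  |U|=6: {1,3,4,5,6,7}:6  {2,3,4,5,6,7}:16
  start at 0(x): 22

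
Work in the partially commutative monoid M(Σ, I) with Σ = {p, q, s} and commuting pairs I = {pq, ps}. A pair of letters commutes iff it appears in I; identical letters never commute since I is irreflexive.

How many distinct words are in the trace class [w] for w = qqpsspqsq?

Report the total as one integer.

36

#0=q has no predecessor
#1=q depends on [0:q]
#2=p has no predecessor
#3=s depends on [1:q]
#4=s depends on [3:s]
#5=p depends on [2:p]
#6=q depends on [4:s]
#7=s depends on [6:q]
#8=q depends on [7:s]
sources: [0:q, 2:p]
N(rest) = Σ N(rest − s) over sources s of rest; N(one piece) = 1:
  size 1 → [5]=1  [8]=1
  size 2 → [2,5]=1  [5,8]=2  [7,8]=1
  size 3 → [2,5,8]=3  [5,7,8]=3  [6,7,8]=1
  size 4 → [2,5,7,8]=6  [4,6,7,8]=1  [5,6,7,8]=4
  size 5 → [2,5,6,7,8]=10  [3,4,6,7,8]=1  [4,5,6,7,8]=5
  size 6 → [1,3,4,6,7,8]=1  [2,4,5,6,7,8]=15  [3,4,5,6,7,8]=6
  size 7 → [0,1,3,4,6,7,8]=1  [1,3,4,5,6,7,8]=7  [2,3,4,5,6,7,8]=21
  first=0(q) contributes 28
  first=2(p) contributes 8
|[w]| = 36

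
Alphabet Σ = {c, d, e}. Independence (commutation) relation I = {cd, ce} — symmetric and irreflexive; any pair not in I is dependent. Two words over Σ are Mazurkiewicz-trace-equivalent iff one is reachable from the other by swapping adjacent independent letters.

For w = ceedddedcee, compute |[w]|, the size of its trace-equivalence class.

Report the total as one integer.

piece 0:c — minimal
piece 1:e — minimal
piece 2:e rests on {1:e}
piece 3:d rests on {2:e}
piece 4:d rests on {3:d}
piece 5:d rests on {4:d}
piece 6:e rests on {5:d}
piece 7:d rests on {6:e}
piece 8:c rests on {0:c}
piece 9:e rests on {7:d}
piece 10:e rests on {9:e}
minimal pieces: {0:c, 1:e}
ways to finish when only these pieces remain (= sum over removing one remaining piece with nothing left below it):
  1 left: {8}→1  {10}→1
  2 left: {0,8}→1  {8,10}→2  {9,10}→1
  3 left: {0,8,10}→3  {7,9,10}→1  {8,9,10}→3
  4 left: {0,8,9,10}→6  {6,7,9,10}→1  {7,8,9,10}→4
  5 left: {0,7,8,9,10}→10  {5,6,7,9,10}→1  {6,7,8,9,10}→5
  6 left: {0,6,7,8,9,10}→15  {4,5,6,7,9,10}→1  {5,6,7,8,9,10}→6
  7 left: {0,5,6,7,8,9,10}→21  {3,4,5,6,7,9,10}→1  {4,5,6,7,8,9,10}→7
  8 left: {0,4,5,6,7,8,9,10}→28  {2,3,4,5,6,7,9,10}→1  {3,4,5,6,7,8,9,10}→8
  9 left: {0,3,4,5,6,7,8,9,10}→36  {1,2,3,4,5,6,7,9,10}→1  {2,3,4,5,6,7,8,9,10}→9
  placing 0:c first → 10 extensions
  placing 1:e first → 45 extensions
total linear extensions = 55

55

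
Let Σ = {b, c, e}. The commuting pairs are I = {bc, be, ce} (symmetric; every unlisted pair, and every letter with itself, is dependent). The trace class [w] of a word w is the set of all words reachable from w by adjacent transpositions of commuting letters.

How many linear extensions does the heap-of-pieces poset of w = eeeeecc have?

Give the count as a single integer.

piece 0:e — minimal
piece 1:e rests on {0:e}
piece 2:e rests on {1:e}
piece 3:e rests on {2:e}
piece 4:e rests on {3:e}
piece 5:c — minimal
piece 6:c rests on {5:c}
minimal pieces: {0:e, 5:c}
ways to finish when only these pieces remain (= sum over removing one remaining piece with nothing left below it):
  1 left: {4}→1  {6}→1
  2 left: {3,4}→1  {4,6}→2  {5,6}→1
  3 left: {2,3,4}→1  {3,4,6}→3  {4,5,6}→3
  4 left: {1,2,3,4}→1  {2,3,4,6}→4  {3,4,5,6}→6
  5 left: {0,1,2,3,4}→1  {1,2,3,4,6}→5  {2,3,4,5,6}→10
  placing 0:e first → 15 extensions
  placing 5:c first → 6 extensions
total linear extensions = 21

21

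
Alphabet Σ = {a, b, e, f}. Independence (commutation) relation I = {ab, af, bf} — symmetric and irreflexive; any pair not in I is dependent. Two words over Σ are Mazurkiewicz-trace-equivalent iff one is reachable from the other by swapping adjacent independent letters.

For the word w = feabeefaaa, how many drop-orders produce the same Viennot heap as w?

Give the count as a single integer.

8

piece 0:f — minimal
piece 1:e rests on {0:f}
piece 2:a rests on {1:e}
piece 3:b rests on {1:e}
piece 4:e rests on {2:a, 3:b}
piece 5:e rests on {4:e}
piece 6:f rests on {5:e}
piece 7:a rests on {5:e}
piece 8:a rests on {7:a}
piece 9:a rests on {8:a}
minimal pieces: {0:f}
ways to finish when only these pieces remain (= sum over removing one remaining piece with nothing left below it):
  1 left: {6}→1  {9}→1
  2 left: {6,9}→2  {8,9}→1
  3 left: {6,8,9}→3  {7,8,9}→1
  4 left: {6,7,8,9}→4
  5 left: {5,6,7,8,9}→4
  6 left: {4,5,6,7,8,9}→4
  7 left: {2,4,5,6,7,8,9}→4  {3,4,5,6,7,8,9}→4
  8 left: {2,3,4,5,6,7,8,9}→8
  placing 0:f first → 8 extensions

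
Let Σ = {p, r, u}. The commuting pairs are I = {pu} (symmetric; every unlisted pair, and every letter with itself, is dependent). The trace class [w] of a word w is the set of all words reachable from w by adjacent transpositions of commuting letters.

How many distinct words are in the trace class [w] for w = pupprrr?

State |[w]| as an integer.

piece 0:p — minimal
piece 1:u — minimal
piece 2:p rests on {0:p}
piece 3:p rests on {2:p}
piece 4:r rests on {1:u, 3:p}
piece 5:r rests on {4:r}
piece 6:r rests on {5:r}
minimal pieces: {0:p, 1:u}
ways to finish when only these pieces remain (= sum over removing one remaining piece with nothing left below it):
  1 left: {6}→1
  2 left: {5,6}→1
  3 left: {4,5,6}→1
  4 left: {1,4,5,6}→1  {3,4,5,6}→1
  5 left: {1,3,4,5,6}→2  {2,3,4,5,6}→1
  placing 0:p first → 3 extensions
  placing 1:u first → 1 extensions
total linear extensions = 4

4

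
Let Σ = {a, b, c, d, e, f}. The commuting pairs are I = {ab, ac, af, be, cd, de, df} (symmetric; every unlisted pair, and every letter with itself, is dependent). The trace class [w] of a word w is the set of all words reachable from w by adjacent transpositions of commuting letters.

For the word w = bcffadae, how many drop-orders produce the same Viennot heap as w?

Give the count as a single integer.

0(b) covers ∅
1(c) covers 0:b
2(f) covers 1:c
3(f) covers 2:f
4(a) covers ∅
5(d) covers 0:b, 4:a
6(a) covers 5:d
7(e) covers 3:f, 6:a
floor of heap: 0:b, 4:a
completions by unplaced set U, small U first (add the entries for U minus each lowest piece of U):
  |U|=1: {7}:1
  |U|=2: {3,7}:1  {6,7}:1
  |U|=3: {2,3,7}:1  {3,6,7}:2  {5,6,7}:1
  |U|=4: {1,2,3,7}:1  {2,3,6,7}:3  {3,5,6,7}:3  {4,5,6,7}:1
  |U|=5: {1,2,3,6,7}:4  {2,3,5,6,7}:6  {3,4,5,6,7}:4
  |U|=6: {1,2,3,5,6,7}:10  {2,3,4,5,6,7}:10
  start at 0(b): 20
  start at 4(a): 10
sum over floor = 30

30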